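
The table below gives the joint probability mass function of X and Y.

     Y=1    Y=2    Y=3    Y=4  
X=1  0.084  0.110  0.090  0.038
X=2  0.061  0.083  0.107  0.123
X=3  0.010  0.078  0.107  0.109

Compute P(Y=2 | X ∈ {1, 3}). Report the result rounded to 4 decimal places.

0.3003

P(X=1) = 0.084 + 0.110 + 0.090 + 0.038 = 0.322.
P(X=3) = 0.010 + 0.078 + 0.107 + 0.109 = 0.304.
P(X ∈ {1, 3}) = 0.322 + 0.304 = 0.626; P(Y=2, X ∈ {1, 3}) = 0.110 + 0.078 = 0.188.
P(Y=2 | X ∈ {1, 3}) = 0.188/0.626 = 0.3003.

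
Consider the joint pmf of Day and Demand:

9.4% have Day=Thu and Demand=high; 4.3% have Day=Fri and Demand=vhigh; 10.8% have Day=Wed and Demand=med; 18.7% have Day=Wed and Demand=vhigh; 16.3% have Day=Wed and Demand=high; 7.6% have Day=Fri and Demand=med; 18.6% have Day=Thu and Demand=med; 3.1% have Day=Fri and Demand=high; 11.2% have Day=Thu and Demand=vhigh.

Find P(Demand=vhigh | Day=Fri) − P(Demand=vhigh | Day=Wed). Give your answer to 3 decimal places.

-0.122

P(Day=Fri) = 0.076 + 0.031 + 0.043 = 0.150; P(Demand=vhigh | Day=Fri) = 0.043/0.150 = 0.2867.
P(Day=Wed) = 0.108 + 0.163 + 0.187 = 0.458; P(Demand=vhigh | Day=Wed) = 0.187/0.458 = 0.4083.
Difference = -0.122.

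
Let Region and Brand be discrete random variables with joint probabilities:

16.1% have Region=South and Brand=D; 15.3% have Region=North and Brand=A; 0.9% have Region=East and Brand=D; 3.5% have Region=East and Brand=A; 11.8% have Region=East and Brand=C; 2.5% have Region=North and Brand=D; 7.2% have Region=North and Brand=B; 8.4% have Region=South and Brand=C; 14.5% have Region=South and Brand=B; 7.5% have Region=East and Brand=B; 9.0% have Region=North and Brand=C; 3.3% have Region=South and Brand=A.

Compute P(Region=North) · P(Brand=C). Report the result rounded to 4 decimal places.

0.0993

P(Region=North) = 0.153 + 0.072 + 0.090 + 0.025 = 0.340.
P(Brand=C) = 0.090 + 0.084 + 0.118 = 0.292.
Product: 0.340 × 0.292 = 0.0993.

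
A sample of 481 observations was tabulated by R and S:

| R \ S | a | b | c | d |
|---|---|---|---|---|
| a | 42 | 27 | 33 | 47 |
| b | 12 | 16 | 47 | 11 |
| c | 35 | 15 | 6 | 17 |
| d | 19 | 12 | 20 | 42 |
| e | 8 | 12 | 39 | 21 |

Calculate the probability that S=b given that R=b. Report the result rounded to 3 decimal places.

0.186

Total with R=b: 12 + 16 + 47 + 11 = 86.
P(S=b | R=b) = 16/86 = 0.186.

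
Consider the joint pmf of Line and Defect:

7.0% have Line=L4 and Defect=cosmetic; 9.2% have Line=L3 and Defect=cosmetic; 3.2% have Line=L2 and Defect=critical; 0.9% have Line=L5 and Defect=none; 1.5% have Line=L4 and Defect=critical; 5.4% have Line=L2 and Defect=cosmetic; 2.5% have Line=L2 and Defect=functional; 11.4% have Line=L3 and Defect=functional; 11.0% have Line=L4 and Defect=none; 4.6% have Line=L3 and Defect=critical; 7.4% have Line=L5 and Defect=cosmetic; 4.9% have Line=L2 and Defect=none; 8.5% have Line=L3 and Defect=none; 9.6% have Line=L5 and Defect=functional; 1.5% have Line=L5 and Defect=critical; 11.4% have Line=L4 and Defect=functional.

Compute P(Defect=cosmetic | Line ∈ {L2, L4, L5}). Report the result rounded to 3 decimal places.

P(Line=L2) = 0.049 + 0.054 + 0.025 + 0.032 = 0.160.
P(Line=L4) = 0.110 + 0.070 + 0.114 + 0.015 = 0.309.
P(Line=L5) = 0.009 + 0.074 + 0.096 + 0.015 = 0.194.
P(Line ∈ {L2, L4, L5}) = 0.160 + 0.309 + 0.194 = 0.663; P(Defect=cosmetic, Line ∈ {L2, L4, L5}) = 0.054 + 0.070 + 0.074 = 0.198.
P(Defect=cosmetic | Line ∈ {L2, L4, L5}) = 0.198/0.663 = 0.299.

0.299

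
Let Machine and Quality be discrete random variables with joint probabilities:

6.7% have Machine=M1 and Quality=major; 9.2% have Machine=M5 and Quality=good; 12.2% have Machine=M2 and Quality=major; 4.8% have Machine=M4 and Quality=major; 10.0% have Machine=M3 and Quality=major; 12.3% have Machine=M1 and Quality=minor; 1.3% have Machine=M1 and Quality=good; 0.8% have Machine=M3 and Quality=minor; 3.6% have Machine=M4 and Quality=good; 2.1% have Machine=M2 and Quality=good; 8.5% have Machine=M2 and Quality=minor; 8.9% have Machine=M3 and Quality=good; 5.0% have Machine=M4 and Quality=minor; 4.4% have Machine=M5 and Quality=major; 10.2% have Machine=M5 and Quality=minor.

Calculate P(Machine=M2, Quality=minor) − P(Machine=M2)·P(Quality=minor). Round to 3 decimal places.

P(Machine=M2) = 0.021 + 0.085 + 0.122 = 0.228.
P(Quality=minor) = 0.123 + 0.085 + 0.008 + 0.050 + 0.102 = 0.368.
P(Machine=M2, Quality=minor) − P(Machine=M2)P(Quality=minor) = 0.085 − 0.228×0.368 = 0.001.

0.001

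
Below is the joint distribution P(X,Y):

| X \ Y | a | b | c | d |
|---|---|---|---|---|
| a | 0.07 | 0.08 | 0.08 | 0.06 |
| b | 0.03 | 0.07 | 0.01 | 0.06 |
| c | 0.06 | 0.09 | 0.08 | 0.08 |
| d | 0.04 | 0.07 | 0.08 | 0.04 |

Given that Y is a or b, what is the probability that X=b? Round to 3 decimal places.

P(Y=a) = 0.07 + 0.03 + 0.06 + 0.04 = 0.20.
P(Y=b) = 0.08 + 0.07 + 0.09 + 0.07 = 0.31.
P(Y ∈ {a, b}) = 0.20 + 0.31 = 0.51; P(X=b, Y ∈ {a, b}) = 0.03 + 0.07 = 0.10.
P(X=b | Y ∈ {a, b}) = 0.10/0.51 = 0.196.

0.196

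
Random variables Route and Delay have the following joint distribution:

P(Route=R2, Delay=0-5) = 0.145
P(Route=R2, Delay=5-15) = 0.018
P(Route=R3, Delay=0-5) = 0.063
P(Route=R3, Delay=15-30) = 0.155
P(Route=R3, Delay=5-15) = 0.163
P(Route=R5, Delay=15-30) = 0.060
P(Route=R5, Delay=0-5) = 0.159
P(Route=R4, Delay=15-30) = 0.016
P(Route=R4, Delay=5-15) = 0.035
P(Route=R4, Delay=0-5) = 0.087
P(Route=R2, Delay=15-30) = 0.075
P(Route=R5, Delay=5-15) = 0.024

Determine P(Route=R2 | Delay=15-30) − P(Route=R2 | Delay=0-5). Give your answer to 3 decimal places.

P(Delay=15-30) = 0.075 + 0.155 + 0.016 + 0.060 = 0.306; P(Route=R2 | Delay=15-30) = 0.075/0.306 = 0.2451.
P(Delay=0-5) = 0.145 + 0.063 + 0.087 + 0.159 = 0.454; P(Route=R2 | Delay=0-5) = 0.145/0.454 = 0.3194.
Difference = -0.074.

-0.074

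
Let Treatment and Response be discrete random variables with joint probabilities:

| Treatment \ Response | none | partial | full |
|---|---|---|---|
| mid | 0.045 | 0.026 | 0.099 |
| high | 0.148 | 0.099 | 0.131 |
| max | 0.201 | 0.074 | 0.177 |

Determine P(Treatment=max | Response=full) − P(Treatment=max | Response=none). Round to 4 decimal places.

-0.0753

P(Response=full) = 0.099 + 0.131 + 0.177 = 0.407; P(Treatment=max | Response=full) = 0.177/0.407 = 0.43489.
P(Response=none) = 0.045 + 0.148 + 0.201 = 0.394; P(Treatment=max | Response=none) = 0.201/0.394 = 0.51015.
Difference = -0.0753.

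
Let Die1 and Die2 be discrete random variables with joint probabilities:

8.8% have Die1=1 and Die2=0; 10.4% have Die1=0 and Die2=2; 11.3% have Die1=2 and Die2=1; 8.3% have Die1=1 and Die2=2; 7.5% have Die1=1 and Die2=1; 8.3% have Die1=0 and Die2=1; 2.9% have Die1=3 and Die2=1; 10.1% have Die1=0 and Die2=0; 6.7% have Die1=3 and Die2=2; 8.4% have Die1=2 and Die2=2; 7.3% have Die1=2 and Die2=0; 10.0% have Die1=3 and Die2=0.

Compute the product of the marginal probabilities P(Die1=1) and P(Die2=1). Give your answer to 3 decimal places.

P(Die1=1) = 0.088 + 0.075 + 0.083 = 0.246.
P(Die2=1) = 0.083 + 0.075 + 0.113 + 0.029 = 0.300.
Product: 0.246 × 0.300 = 0.074.

0.074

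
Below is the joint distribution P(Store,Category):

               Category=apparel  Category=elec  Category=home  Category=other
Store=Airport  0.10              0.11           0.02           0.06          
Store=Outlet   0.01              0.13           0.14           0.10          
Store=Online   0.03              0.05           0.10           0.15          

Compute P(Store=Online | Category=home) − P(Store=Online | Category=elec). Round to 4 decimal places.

P(Category=home) = 0.02 + 0.14 + 0.10 = 0.26; P(Store=Online | Category=home) = 0.10/0.26 = 0.38462.
P(Category=elec) = 0.11 + 0.13 + 0.05 = 0.29; P(Store=Online | Category=elec) = 0.05/0.29 = 0.17241.
Difference = 0.2122.

0.2122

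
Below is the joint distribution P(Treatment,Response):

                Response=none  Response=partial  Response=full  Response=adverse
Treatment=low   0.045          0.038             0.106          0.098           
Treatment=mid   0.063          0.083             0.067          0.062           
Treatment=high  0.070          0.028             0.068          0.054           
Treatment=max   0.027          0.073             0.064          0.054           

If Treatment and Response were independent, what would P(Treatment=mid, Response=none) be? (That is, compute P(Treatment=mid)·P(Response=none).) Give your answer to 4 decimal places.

P(Treatment=mid) = 0.063 + 0.083 + 0.067 + 0.062 = 0.275.
P(Response=none) = 0.045 + 0.063 + 0.070 + 0.027 = 0.205.
Product: 0.275 × 0.205 = 0.0564.

0.0564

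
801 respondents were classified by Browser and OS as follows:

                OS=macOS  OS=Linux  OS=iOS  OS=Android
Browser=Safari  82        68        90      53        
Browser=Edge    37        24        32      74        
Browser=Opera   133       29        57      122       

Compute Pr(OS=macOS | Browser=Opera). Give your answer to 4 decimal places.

0.3900

Total with Browser=Opera: 133 + 29 + 57 + 122 = 341.
P(OS=macOS | Browser=Opera) = 133/341 = 0.3900.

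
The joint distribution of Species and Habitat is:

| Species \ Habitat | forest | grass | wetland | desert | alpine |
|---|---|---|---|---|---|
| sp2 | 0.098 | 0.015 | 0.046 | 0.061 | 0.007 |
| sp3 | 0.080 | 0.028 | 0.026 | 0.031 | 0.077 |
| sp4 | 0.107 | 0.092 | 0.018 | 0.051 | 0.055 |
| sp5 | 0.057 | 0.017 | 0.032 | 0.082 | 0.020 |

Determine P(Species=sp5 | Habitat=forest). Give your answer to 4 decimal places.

0.1667

P(Habitat=forest) = 0.098 + 0.080 + 0.107 + 0.057 = 0.342.
P(Species=sp5 | Habitat=forest) = 0.057/0.342 = 0.1667.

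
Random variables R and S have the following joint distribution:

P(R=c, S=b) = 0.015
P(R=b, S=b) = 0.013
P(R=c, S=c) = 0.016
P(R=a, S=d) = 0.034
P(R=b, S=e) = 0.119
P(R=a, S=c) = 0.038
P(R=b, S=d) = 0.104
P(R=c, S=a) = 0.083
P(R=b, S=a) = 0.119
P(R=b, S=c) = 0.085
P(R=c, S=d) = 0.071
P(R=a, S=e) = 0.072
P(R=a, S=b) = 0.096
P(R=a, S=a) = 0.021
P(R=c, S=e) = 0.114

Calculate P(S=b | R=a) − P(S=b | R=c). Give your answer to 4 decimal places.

P(R=a) = 0.021 + 0.096 + 0.038 + 0.034 + 0.072 = 0.261; P(S=b | R=a) = 0.096/0.261 = 0.36782.
P(R=c) = 0.083 + 0.015 + 0.016 + 0.071 + 0.114 = 0.299; P(S=b | R=c) = 0.015/0.299 = 0.05017.
Difference = 0.3176.

0.3176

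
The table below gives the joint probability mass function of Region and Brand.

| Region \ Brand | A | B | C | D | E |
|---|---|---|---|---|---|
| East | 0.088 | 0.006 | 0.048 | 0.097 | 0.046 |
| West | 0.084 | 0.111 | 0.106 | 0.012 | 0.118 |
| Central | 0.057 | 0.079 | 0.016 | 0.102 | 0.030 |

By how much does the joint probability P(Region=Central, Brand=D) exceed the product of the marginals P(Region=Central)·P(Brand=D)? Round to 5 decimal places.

P(Region=Central) = 0.057 + 0.079 + 0.016 + 0.102 + 0.030 = 0.284.
P(Brand=D) = 0.097 + 0.012 + 0.102 = 0.211.
P(Region=Central, Brand=D) − P(Region=Central)P(Brand=D) = 0.102 − 0.284×0.211 = 0.04208.

0.04208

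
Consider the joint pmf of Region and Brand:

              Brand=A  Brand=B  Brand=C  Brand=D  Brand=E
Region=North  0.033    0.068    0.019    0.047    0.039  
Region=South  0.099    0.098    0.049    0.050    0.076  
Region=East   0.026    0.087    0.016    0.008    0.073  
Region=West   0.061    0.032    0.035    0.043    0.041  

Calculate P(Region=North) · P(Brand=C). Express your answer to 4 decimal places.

P(Region=North) = 0.033 + 0.068 + 0.019 + 0.047 + 0.039 = 0.206.
P(Brand=C) = 0.019 + 0.049 + 0.016 + 0.035 = 0.119.
Product: 0.206 × 0.119 = 0.0245.

0.0245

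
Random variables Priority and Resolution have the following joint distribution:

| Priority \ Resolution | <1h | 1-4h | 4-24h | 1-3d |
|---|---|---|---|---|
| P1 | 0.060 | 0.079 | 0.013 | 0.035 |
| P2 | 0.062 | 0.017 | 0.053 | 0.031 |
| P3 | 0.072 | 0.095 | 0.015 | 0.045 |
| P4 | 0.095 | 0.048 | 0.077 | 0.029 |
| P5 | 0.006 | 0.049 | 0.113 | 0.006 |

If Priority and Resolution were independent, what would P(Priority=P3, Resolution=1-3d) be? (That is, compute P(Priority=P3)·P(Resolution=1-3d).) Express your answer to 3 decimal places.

P(Priority=P3) = 0.072 + 0.095 + 0.015 + 0.045 = 0.227.
P(Resolution=1-3d) = 0.035 + 0.031 + 0.045 + 0.029 + 0.006 = 0.146.
Product: 0.227 × 0.146 = 0.033.

0.033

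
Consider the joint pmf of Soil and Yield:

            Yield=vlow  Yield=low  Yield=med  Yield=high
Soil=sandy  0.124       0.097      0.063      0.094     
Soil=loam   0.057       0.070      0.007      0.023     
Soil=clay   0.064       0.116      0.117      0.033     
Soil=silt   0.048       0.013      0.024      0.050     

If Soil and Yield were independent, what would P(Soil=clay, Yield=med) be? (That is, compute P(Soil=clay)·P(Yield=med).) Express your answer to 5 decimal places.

P(Soil=clay) = 0.064 + 0.116 + 0.117 + 0.033 = 0.330.
P(Yield=med) = 0.063 + 0.007 + 0.117 + 0.024 = 0.211.
Product: 0.330 × 0.211 = 0.06963.

0.06963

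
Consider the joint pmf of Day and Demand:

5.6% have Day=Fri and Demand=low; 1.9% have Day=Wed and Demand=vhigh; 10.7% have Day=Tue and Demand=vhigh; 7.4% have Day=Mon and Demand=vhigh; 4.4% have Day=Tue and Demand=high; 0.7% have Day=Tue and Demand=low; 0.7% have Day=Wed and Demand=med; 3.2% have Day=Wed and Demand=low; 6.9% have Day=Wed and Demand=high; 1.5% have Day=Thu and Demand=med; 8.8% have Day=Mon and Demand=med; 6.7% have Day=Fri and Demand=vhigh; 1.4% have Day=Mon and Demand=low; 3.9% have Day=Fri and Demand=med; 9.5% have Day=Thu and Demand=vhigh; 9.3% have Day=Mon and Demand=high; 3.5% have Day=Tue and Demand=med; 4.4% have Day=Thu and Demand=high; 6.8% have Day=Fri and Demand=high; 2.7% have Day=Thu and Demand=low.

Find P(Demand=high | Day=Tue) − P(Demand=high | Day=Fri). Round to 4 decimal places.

P(Day=Tue) = 0.007 + 0.035 + 0.044 + 0.107 = 0.193; P(Demand=high | Day=Tue) = 0.044/0.193 = 0.22798.
P(Day=Fri) = 0.056 + 0.039 + 0.068 + 0.067 = 0.230; P(Demand=high | Day=Fri) = 0.068/0.230 = 0.29565.
Difference = -0.0677.

-0.0677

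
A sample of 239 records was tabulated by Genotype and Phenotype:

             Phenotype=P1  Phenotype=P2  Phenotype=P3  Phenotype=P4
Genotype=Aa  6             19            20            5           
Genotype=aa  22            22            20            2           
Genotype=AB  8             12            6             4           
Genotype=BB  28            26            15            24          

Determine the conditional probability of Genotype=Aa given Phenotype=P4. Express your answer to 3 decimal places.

0.143

Total with Phenotype=P4: 5 + 2 + 4 + 24 = 35.
P(Genotype=Aa | Phenotype=P4) = 5/35 = 0.143.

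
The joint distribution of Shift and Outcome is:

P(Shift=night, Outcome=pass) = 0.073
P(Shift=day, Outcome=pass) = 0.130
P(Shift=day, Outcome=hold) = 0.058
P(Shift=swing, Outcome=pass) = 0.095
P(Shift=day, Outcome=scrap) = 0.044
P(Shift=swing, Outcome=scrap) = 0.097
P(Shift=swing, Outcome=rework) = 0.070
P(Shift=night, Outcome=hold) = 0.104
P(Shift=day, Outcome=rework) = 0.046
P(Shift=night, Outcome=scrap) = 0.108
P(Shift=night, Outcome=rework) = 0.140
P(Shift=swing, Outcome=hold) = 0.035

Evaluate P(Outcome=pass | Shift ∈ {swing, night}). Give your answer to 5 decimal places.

0.23269

P(Shift=swing) = 0.095 + 0.070 + 0.097 + 0.035 = 0.297.
P(Shift=night) = 0.073 + 0.140 + 0.108 + 0.104 = 0.425.
P(Shift ∈ {swing, night}) = 0.297 + 0.425 = 0.722; P(Outcome=pass, Shift ∈ {swing, night}) = 0.095 + 0.073 = 0.168.
P(Outcome=pass | Shift ∈ {swing, night}) = 0.168/0.722 = 0.23269.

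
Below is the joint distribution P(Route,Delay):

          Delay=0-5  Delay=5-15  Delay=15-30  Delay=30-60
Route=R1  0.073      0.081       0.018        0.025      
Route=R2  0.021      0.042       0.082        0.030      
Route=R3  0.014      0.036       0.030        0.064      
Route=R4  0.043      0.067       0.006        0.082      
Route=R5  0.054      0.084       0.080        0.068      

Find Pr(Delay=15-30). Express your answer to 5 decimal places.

P(Delay=15-30) = 0.018 + 0.082 + 0.030 + 0.006 + 0.080 = 0.216.

0.21600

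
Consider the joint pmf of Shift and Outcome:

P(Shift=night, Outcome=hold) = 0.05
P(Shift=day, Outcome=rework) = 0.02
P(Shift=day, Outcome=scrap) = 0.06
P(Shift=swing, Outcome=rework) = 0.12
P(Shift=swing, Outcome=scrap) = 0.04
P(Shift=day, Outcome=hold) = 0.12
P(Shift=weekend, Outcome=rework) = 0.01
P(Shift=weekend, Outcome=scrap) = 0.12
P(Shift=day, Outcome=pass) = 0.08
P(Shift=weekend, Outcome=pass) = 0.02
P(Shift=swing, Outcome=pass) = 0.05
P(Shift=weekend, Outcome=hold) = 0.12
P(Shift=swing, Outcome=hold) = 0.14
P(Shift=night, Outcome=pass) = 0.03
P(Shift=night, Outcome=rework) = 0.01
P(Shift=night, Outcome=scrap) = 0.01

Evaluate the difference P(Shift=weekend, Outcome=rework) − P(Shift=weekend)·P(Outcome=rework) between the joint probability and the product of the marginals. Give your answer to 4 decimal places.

P(Shift=weekend) = 0.02 + 0.01 + 0.12 + 0.12 = 0.27.
P(Outcome=rework) = 0.02 + 0.12 + 0.01 + 0.01 = 0.16.
P(Shift=weekend, Outcome=rework) − P(Shift=weekend)P(Outcome=rework) = 0.01 − 0.27×0.16 = -0.0332.

-0.0332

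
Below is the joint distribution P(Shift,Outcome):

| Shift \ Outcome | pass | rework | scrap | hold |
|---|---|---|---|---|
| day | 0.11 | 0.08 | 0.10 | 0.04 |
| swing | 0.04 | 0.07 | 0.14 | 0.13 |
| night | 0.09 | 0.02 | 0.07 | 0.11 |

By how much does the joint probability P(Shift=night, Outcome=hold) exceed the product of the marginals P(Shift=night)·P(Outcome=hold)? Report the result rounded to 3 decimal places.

P(Shift=night) = 0.09 + 0.02 + 0.07 + 0.11 = 0.29.
P(Outcome=hold) = 0.04 + 0.13 + 0.11 = 0.28.
P(Shift=night, Outcome=hold) − P(Shift=night)P(Outcome=hold) = 0.11 − 0.29×0.28 = 0.029.

0.029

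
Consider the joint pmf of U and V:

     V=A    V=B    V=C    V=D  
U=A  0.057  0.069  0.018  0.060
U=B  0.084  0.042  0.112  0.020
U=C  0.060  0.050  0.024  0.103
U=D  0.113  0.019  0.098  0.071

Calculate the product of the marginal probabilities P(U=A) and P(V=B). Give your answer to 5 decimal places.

P(U=A) = 0.057 + 0.069 + 0.018 + 0.060 = 0.204.
P(V=B) = 0.069 + 0.042 + 0.050 + 0.019 = 0.180.
Product: 0.204 × 0.180 = 0.03672.

0.03672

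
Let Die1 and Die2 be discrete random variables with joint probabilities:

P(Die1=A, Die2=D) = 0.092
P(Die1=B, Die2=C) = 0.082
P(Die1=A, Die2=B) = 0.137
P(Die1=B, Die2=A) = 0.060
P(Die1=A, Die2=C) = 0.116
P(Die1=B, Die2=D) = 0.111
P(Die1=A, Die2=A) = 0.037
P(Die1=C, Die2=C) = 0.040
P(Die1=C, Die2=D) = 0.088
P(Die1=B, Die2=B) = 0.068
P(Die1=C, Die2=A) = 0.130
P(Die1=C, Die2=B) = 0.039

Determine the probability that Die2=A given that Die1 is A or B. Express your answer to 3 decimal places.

0.138

P(Die1=A) = 0.037 + 0.137 + 0.116 + 0.092 = 0.382.
P(Die1=B) = 0.060 + 0.068 + 0.082 + 0.111 = 0.321.
P(Die1 ∈ {A, B}) = 0.382 + 0.321 = 0.703; P(Die2=A, Die1 ∈ {A, B}) = 0.037 + 0.060 = 0.097.
P(Die2=A | Die1 ∈ {A, B}) = 0.097/0.703 = 0.138.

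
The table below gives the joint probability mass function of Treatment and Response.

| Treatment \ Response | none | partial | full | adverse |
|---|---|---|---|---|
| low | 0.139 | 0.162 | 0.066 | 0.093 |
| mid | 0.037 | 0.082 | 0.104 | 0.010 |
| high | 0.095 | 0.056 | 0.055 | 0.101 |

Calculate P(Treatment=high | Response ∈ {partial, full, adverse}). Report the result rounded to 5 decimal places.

0.29081

P(Response=partial) = 0.162 + 0.082 + 0.056 = 0.300.
P(Response=full) = 0.066 + 0.104 + 0.055 = 0.225.
P(Response=adverse) = 0.093 + 0.010 + 0.101 = 0.204.
P(Response ∈ {partial, full, adverse}) = 0.300 + 0.225 + 0.204 = 0.729; P(Treatment=high, Response ∈ {partial, full, adverse}) = 0.056 + 0.055 + 0.101 = 0.212.
P(Treatment=high | Response ∈ {partial, full, adverse}) = 0.212/0.729 = 0.29081.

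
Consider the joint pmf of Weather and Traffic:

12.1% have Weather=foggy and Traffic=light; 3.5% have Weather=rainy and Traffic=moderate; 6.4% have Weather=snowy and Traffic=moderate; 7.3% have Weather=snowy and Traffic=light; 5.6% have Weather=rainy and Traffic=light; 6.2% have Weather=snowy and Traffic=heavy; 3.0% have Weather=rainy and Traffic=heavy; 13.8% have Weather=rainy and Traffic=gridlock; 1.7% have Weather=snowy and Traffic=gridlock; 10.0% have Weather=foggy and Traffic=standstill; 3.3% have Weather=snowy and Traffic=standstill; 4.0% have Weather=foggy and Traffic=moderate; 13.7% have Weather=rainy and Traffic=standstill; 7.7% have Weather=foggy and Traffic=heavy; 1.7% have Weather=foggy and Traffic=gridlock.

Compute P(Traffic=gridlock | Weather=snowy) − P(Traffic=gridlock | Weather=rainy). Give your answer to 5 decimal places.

-0.28021

P(Weather=snowy) = 0.073 + 0.064 + 0.062 + 0.017 + 0.033 = 0.249; P(Traffic=gridlock | Weather=snowy) = 0.017/0.249 = 0.068273.
P(Weather=rainy) = 0.056 + 0.035 + 0.030 + 0.138 + 0.137 = 0.396; P(Traffic=gridlock | Weather=rainy) = 0.138/0.396 = 0.348485.
Difference = -0.28021.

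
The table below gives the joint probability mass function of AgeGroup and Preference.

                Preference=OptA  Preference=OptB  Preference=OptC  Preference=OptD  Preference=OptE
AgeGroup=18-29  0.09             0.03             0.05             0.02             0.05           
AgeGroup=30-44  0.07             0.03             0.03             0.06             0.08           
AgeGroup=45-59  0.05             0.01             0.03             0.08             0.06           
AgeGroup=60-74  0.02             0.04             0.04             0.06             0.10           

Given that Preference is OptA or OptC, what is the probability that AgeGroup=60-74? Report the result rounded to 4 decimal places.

0.1579

P(Preference=OptA) = 0.09 + 0.07 + 0.05 + 0.02 = 0.23.
P(Preference=OptC) = 0.05 + 0.03 + 0.03 + 0.04 = 0.15.
P(Preference ∈ {OptA, OptC}) = 0.23 + 0.15 = 0.38; P(AgeGroup=60-74, Preference ∈ {OptA, OptC}) = 0.02 + 0.04 = 0.06.
P(AgeGroup=60-74 | Preference ∈ {OptA, OptC}) = 0.06/0.38 = 0.1579.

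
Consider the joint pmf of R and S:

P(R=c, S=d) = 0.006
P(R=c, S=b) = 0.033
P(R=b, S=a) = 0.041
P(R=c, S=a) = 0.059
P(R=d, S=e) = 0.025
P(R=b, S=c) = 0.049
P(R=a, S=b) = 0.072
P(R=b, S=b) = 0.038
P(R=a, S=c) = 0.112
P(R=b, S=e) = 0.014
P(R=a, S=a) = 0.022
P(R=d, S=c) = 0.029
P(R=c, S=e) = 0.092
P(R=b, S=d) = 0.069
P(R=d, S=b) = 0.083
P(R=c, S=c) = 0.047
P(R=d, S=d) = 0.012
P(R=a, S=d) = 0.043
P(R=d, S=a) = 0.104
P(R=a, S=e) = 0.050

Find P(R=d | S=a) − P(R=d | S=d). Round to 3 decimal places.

0.368

P(S=a) = 0.022 + 0.041 + 0.059 + 0.104 = 0.226; P(R=d | S=a) = 0.104/0.226 = 0.4602.
P(S=d) = 0.043 + 0.069 + 0.006 + 0.012 = 0.130; P(R=d | S=d) = 0.012/0.130 = 0.0923.
Difference = 0.368.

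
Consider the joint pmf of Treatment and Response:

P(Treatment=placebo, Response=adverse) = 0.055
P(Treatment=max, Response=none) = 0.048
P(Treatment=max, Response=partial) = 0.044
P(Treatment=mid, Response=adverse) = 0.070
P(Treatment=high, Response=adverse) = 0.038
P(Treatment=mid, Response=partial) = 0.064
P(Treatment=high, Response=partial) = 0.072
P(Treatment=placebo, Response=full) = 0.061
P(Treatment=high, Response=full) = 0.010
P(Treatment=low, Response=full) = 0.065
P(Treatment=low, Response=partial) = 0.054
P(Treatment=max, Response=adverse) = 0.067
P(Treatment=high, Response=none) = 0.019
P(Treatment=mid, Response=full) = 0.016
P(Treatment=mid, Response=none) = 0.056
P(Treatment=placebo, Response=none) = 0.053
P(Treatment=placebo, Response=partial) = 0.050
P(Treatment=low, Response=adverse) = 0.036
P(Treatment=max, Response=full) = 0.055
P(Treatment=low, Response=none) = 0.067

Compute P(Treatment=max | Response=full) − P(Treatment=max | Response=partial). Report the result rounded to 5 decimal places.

P(Response=full) = 0.061 + 0.065 + 0.016 + 0.010 + 0.055 = 0.207; P(Treatment=max | Response=full) = 0.055/0.207 = 0.265700.
P(Response=partial) = 0.050 + 0.054 + 0.064 + 0.072 + 0.044 = 0.284; P(Treatment=max | Response=partial) = 0.044/0.284 = 0.154930.
Difference = 0.11077.

0.11077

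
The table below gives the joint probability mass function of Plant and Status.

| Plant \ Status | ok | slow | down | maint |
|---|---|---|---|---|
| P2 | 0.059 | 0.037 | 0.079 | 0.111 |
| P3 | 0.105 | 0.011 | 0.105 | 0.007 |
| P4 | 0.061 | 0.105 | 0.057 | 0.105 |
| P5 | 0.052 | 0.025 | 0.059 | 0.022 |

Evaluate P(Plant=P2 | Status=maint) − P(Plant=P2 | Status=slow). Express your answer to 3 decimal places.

P(Status=maint) = 0.111 + 0.007 + 0.105 + 0.022 = 0.245; P(Plant=P2 | Status=maint) = 0.111/0.245 = 0.4531.
P(Status=slow) = 0.037 + 0.011 + 0.105 + 0.025 = 0.178; P(Plant=P2 | Status=slow) = 0.037/0.178 = 0.2079.
Difference = 0.245.

0.245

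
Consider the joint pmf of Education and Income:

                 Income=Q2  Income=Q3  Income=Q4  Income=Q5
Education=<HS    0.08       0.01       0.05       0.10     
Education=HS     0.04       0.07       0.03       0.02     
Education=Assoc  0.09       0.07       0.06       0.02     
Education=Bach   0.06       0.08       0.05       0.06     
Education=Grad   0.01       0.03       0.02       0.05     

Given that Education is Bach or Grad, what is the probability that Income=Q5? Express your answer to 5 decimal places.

0.30556

P(Education=Bach) = 0.06 + 0.08 + 0.05 + 0.06 = 0.25.
P(Education=Grad) = 0.01 + 0.03 + 0.02 + 0.05 = 0.11.
P(Education ∈ {Bach, Grad}) = 0.25 + 0.11 = 0.36; P(Income=Q5, Education ∈ {Bach, Grad}) = 0.06 + 0.05 = 0.11.
P(Income=Q5 | Education ∈ {Bach, Grad}) = 0.11/0.36 = 0.30556.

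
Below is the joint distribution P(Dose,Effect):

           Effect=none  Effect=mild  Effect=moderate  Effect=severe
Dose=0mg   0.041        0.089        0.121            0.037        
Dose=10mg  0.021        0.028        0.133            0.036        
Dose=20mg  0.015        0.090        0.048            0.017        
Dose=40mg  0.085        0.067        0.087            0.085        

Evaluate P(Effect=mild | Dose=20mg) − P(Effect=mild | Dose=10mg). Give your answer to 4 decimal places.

P(Dose=20mg) = 0.015 + 0.090 + 0.048 + 0.017 = 0.170; P(Effect=mild | Dose=20mg) = 0.090/0.170 = 0.52941.
P(Dose=10mg) = 0.021 + 0.028 + 0.133 + 0.036 = 0.218; P(Effect=mild | Dose=10mg) = 0.028/0.218 = 0.12844.
Difference = 0.4010.

0.4010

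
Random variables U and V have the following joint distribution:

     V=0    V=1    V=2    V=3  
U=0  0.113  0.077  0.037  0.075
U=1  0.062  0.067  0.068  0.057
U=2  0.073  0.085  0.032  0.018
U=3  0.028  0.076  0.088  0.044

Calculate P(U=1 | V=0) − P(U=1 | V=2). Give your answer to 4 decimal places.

-0.0776

P(V=0) = 0.113 + 0.062 + 0.073 + 0.028 = 0.276; P(U=1 | V=0) = 0.062/0.276 = 0.22464.
P(V=2) = 0.037 + 0.068 + 0.032 + 0.088 = 0.225; P(U=1 | V=2) = 0.068/0.225 = 0.30222.
Difference = -0.0776.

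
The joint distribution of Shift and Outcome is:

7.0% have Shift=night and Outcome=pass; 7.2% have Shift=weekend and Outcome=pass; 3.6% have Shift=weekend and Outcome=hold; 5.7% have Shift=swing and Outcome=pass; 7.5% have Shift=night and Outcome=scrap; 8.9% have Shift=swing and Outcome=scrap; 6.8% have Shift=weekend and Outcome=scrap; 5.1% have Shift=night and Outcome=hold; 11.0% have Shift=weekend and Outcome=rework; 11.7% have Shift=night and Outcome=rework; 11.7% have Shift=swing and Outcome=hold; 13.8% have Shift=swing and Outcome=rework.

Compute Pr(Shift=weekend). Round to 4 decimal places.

P(Shift=weekend) = 0.072 + 0.110 + 0.068 + 0.036 = 0.286.

0.2860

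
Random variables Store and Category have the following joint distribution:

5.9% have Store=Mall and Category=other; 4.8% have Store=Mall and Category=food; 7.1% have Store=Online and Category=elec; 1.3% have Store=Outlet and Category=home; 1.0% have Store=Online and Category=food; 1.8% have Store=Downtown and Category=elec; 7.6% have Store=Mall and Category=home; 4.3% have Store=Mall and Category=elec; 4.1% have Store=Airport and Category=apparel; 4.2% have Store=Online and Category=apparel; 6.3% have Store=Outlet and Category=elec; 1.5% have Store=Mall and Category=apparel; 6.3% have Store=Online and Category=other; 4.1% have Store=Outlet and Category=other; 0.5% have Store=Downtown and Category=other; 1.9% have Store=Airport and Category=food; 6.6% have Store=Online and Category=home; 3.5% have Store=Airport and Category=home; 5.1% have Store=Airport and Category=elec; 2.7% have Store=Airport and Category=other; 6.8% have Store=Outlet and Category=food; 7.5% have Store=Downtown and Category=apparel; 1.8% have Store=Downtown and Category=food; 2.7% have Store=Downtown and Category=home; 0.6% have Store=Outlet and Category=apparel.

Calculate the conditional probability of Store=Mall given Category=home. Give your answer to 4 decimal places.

0.3502

P(Category=home) = 0.027 + 0.076 + 0.035 + 0.013 + 0.066 = 0.217.
P(Store=Mall | Category=home) = 0.076/0.217 = 0.3502.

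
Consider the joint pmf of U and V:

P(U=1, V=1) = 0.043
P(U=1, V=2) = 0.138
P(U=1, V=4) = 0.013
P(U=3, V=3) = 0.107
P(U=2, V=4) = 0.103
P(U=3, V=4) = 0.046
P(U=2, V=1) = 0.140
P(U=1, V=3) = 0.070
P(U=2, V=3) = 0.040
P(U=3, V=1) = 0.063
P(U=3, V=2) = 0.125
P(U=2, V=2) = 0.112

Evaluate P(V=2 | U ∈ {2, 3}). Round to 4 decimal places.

P(U=2) = 0.140 + 0.112 + 0.040 + 0.103 = 0.395.
P(U=3) = 0.063 + 0.125 + 0.107 + 0.046 = 0.341.
P(U ∈ {2, 3}) = 0.395 + 0.341 = 0.736; P(V=2, U ∈ {2, 3}) = 0.112 + 0.125 = 0.237.
P(V=2 | U ∈ {2, 3}) = 0.237/0.736 = 0.3220.

0.3220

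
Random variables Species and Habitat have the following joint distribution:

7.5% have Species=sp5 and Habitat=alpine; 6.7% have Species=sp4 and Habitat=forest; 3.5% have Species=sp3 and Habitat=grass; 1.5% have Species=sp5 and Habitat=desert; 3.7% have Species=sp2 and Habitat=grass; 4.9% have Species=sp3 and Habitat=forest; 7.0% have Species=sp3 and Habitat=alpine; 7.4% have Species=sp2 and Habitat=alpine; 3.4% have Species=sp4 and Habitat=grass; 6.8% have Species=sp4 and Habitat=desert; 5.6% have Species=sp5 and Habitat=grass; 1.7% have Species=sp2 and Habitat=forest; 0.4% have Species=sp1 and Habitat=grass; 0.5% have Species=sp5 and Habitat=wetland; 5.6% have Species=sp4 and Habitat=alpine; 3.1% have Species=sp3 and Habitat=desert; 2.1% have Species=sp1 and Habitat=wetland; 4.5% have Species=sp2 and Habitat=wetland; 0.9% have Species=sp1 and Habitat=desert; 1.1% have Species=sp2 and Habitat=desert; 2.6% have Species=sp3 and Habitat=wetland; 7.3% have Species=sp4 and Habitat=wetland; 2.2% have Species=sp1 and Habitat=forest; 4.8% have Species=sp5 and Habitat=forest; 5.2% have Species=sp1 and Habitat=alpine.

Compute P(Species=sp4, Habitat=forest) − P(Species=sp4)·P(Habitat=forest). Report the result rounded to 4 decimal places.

P(Species=sp4) = 0.067 + 0.034 + 0.073 + 0.068 + 0.056 = 0.298.
P(Habitat=forest) = 0.022 + 0.017 + 0.049 + 0.067 + 0.048 = 0.203.
P(Species=sp4, Habitat=forest) − P(Species=sp4)P(Habitat=forest) = 0.067 − 0.298×0.203 = 0.0065.

0.0065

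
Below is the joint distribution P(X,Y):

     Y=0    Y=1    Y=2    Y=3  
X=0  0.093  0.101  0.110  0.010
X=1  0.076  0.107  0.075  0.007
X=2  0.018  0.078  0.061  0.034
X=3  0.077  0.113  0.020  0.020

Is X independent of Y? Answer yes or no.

no

P(X=3) = 0.230 and P(Y=2) = 0.266, so their product is 0.06118, but P(X=3, Y=2) = 0.020. Since these differ, X and Y are not independent.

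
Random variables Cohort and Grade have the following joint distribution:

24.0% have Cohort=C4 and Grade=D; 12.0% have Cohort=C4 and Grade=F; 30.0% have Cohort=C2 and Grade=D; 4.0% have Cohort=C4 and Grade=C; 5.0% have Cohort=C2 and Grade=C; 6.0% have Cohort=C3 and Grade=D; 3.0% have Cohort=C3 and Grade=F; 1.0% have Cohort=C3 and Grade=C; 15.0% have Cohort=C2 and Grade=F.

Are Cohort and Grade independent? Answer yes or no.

Every cell satisfies P(Cohort,Grade) = P(Cohort)·P(Grade). For instance P(Cohort=C3) = 0.100, P(Grade=F) = 0.300, and 0.100×0.300 = 0.030 matches the joint entry. So Cohort and Grade are independent.

yes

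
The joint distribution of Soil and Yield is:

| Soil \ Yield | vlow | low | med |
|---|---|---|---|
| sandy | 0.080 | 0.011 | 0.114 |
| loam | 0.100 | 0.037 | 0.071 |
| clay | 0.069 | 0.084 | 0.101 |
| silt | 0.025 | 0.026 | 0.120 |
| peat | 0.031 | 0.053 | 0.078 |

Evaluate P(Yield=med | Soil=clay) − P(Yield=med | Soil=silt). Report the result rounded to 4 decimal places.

P(Soil=clay) = 0.069 + 0.084 + 0.101 = 0.254; P(Yield=med | Soil=clay) = 0.101/0.254 = 0.39764.
P(Soil=silt) = 0.025 + 0.026 + 0.120 = 0.171; P(Yield=med | Soil=silt) = 0.120/0.171 = 0.70175.
Difference = -0.3041.

-0.3041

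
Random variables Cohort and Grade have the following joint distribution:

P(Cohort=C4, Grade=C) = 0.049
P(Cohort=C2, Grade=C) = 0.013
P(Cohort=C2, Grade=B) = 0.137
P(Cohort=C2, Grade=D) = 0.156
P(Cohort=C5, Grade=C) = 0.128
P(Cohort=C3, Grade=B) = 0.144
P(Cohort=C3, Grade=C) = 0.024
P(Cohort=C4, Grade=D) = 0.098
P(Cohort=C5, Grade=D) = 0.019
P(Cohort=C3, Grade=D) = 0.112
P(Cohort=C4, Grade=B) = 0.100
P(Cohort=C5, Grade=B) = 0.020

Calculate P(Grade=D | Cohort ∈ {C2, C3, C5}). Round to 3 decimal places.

P(Cohort=C2) = 0.137 + 0.013 + 0.156 = 0.306.
P(Cohort=C3) = 0.144 + 0.024 + 0.112 = 0.280.
P(Cohort=C5) = 0.020 + 0.128 + 0.019 = 0.167.
P(Cohort ∈ {C2, C3, C5}) = 0.306 + 0.280 + 0.167 = 0.753; P(Grade=D, Cohort ∈ {C2, C3, C5}) = 0.156 + 0.112 + 0.019 = 0.287.
P(Grade=D | Cohort ∈ {C2, C3, C5}) = 0.287/0.753 = 0.381.

0.381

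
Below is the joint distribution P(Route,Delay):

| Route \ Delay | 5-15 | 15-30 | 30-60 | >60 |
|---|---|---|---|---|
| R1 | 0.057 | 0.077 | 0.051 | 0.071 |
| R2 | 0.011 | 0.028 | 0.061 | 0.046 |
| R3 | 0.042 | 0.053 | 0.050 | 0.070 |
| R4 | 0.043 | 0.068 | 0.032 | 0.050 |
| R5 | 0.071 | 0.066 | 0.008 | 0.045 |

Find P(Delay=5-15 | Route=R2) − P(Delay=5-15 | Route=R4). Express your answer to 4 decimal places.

-0.1475

P(Route=R2) = 0.011 + 0.028 + 0.061 + 0.046 = 0.146; P(Delay=5-15 | Route=R2) = 0.011/0.146 = 0.07534.
P(Route=R4) = 0.043 + 0.068 + 0.032 + 0.050 = 0.193; P(Delay=5-15 | Route=R4) = 0.043/0.193 = 0.22280.
Difference = -0.1475.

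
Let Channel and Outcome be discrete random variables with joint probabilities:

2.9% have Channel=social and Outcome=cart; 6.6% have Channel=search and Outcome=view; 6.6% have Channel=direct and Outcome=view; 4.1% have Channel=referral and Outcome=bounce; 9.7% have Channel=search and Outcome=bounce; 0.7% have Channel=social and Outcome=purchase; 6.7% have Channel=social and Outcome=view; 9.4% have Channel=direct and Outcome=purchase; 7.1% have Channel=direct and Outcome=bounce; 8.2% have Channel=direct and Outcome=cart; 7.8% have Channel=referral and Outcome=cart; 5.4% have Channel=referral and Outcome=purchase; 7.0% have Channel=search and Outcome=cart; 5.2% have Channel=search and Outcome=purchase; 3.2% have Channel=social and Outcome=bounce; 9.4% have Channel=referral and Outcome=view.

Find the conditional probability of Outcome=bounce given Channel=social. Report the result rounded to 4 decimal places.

P(Channel=social) = 0.032 + 0.067 + 0.029 + 0.007 = 0.135.
P(Outcome=bounce | Channel=social) = 0.032/0.135 = 0.2370.

0.2370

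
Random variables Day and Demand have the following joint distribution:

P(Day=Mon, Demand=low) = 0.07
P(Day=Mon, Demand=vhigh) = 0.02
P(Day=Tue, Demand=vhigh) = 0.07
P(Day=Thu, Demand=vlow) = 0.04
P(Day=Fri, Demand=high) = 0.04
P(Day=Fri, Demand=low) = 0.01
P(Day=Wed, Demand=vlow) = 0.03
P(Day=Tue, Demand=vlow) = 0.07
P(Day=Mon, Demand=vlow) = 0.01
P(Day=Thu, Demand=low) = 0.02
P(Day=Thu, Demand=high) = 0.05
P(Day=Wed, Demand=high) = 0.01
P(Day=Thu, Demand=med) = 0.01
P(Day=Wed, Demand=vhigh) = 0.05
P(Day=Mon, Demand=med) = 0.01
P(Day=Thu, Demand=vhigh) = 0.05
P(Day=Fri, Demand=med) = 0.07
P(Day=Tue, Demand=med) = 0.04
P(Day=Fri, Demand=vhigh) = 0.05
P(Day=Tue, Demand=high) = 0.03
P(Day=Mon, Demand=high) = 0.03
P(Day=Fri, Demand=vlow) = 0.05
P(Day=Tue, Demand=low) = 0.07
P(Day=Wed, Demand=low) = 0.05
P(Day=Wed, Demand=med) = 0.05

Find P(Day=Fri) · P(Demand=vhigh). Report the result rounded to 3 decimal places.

0.053

P(Day=Fri) = 0.05 + 0.01 + 0.07 + 0.04 + 0.05 = 0.22.
P(Demand=vhigh) = 0.02 + 0.07 + 0.05 + 0.05 + 0.05 = 0.24.
Product: 0.22 × 0.24 = 0.053.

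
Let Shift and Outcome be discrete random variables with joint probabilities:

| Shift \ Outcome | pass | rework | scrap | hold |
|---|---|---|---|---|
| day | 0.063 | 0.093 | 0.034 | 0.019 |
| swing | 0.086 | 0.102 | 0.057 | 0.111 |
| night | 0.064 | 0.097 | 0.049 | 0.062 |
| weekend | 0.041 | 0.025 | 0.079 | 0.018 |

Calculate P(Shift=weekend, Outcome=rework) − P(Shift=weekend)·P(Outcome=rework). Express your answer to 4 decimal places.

P(Shift=weekend) = 0.041 + 0.025 + 0.079 + 0.018 = 0.163.
P(Outcome=rework) = 0.093 + 0.102 + 0.097 + 0.025 = 0.317.
P(Shift=weekend, Outcome=rework) − P(Shift=weekend)P(Outcome=rework) = 0.025 − 0.163×0.317 = -0.0267.

-0.0267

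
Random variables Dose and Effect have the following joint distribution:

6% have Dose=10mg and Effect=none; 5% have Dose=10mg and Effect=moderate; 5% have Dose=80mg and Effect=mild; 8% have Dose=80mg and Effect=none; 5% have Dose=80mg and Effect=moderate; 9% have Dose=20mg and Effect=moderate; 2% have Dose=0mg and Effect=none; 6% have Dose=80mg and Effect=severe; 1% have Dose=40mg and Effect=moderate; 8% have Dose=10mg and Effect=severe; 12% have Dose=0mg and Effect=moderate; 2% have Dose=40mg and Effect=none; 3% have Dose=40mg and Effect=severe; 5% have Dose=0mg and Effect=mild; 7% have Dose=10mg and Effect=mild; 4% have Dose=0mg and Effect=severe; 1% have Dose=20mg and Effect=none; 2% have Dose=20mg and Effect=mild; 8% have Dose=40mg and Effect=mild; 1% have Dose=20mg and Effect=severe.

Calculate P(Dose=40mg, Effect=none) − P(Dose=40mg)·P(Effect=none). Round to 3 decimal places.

P(Dose=40mg) = 0.02 + 0.08 + 0.01 + 0.03 = 0.14.
P(Effect=none) = 0.02 + 0.06 + 0.01 + 0.02 + 0.08 = 0.19.
P(Dose=40mg, Effect=none) − P(Dose=40mg)P(Effect=none) = 0.02 − 0.14×0.19 = -0.007.

-0.007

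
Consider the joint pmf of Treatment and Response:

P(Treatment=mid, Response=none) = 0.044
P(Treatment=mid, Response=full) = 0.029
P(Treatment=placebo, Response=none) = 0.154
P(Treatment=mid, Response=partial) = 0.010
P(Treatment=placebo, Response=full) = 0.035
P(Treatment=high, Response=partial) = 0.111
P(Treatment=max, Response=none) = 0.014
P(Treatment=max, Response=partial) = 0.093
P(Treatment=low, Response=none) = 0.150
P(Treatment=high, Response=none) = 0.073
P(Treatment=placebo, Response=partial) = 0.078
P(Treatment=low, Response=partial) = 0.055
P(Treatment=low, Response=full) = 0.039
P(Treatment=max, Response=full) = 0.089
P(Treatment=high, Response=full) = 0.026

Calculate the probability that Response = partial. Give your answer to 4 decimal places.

P(Response=partial) = 0.078 + 0.055 + 0.010 + 0.111 + 0.093 = 0.347.

0.3470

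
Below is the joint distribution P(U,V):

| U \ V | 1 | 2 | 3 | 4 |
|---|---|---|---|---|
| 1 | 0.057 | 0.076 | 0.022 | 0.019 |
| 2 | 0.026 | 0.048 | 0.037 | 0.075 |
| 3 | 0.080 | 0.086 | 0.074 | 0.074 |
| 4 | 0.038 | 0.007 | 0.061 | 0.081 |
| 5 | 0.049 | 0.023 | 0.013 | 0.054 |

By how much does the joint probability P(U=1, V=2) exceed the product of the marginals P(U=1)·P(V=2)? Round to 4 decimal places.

0.0342

P(U=1) = 0.057 + 0.076 + 0.022 + 0.019 = 0.174.
P(V=2) = 0.076 + 0.048 + 0.086 + 0.007 + 0.023 = 0.240.
P(U=1, V=2) − P(U=1)P(V=2) = 0.076 − 0.174×0.240 = 0.0342.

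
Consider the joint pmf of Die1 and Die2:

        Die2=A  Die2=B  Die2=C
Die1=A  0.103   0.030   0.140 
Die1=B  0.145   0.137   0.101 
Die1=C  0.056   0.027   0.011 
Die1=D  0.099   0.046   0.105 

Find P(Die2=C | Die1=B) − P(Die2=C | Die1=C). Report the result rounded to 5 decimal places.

P(Die1=B) = 0.145 + 0.137 + 0.101 = 0.383; P(Die2=C | Die1=B) = 0.101/0.383 = 0.263708.
P(Die1=C) = 0.056 + 0.027 + 0.011 = 0.094; P(Die2=C | Die1=C) = 0.011/0.094 = 0.117021.
Difference = 0.14669.

0.14669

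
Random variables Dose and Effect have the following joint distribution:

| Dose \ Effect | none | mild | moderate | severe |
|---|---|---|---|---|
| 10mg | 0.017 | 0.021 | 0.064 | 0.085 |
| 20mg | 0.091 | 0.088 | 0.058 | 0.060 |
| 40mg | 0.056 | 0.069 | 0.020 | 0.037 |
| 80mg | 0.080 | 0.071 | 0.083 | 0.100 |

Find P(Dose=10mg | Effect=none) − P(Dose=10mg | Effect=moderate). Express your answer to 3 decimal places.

-0.215

P(Effect=none) = 0.017 + 0.091 + 0.056 + 0.080 = 0.244; P(Dose=10mg | Effect=none) = 0.017/0.244 = 0.0697.
P(Effect=moderate) = 0.064 + 0.058 + 0.020 + 0.083 = 0.225; P(Dose=10mg | Effect=moderate) = 0.064/0.225 = 0.2844.
Difference = -0.215.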